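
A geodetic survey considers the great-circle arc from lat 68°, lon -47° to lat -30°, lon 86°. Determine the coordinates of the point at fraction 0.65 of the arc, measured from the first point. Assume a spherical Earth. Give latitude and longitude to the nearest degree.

≈ lat 14°, lon 70°

Write both endpoints as unit vectors p₁, p₂ with components (cos φ cos λ, cos φ sin λ, sin φ).
The central angle between the endpoints is δ = arccos(p₁·p₂) ≈ 2.325 rad (133.2°).
Interpolate at f = 0.65 with slerp weights a = sin((1−f)δ)/sin δ ≈ 0.998, b = sin(fδ)/sin δ ≈ 1.370.
p = a·p₁ + b·p₂ ≈ (0.338, 0.910, 0.240); φ = arcsin(p_z) ≈ 13.88°, λ = atan2(p_y, p_x) ≈ 69.65°.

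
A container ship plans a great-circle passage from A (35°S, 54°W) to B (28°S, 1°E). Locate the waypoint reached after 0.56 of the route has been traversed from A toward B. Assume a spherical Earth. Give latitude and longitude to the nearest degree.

≈ (34°S, 22°W)

Convert each endpoint to a unit vector on the sphere (x = cos φ cos λ, y = cos φ sin λ, z = sin φ).
The central angle between the endpoints is δ = arccos(p₁·p₂) ≈ 0.817 rad (46.8°).
Interpolate at f = 0.56 with slerp weights a = sin((1−f)δ)/sin δ ≈ 0.483, b = sin(fδ)/sin δ ≈ 0.606.
p = a·p₁ + b·p₂ ≈ (0.767, -0.310, -0.561); φ = arcsin(p_z) ≈ -34.14°, λ = atan2(p_y, p_x) ≈ -22.03°.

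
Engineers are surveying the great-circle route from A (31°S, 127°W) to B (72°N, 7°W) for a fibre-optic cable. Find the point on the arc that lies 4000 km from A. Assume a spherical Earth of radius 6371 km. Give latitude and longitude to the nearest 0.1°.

≈ (3.2°N, 115.4°W)

Write both endpoints as unit vectors p₁, p₂ with components (cos φ cos λ, cos φ sin λ, sin φ).
The central angle between the endpoints is δ = arccos(p₁·p₂) ≈ 2.242 rad (128.5°). The total great-circle distance is δ·R ≈ 2.242 × 6371 ≈ 14287 km, so the target fraction is f = 4000/14287 ≈ 0.280.
Interpolate at f ≈ 0.280 with slerp weights a = sin((1−f)δ)/sin δ ≈ 1.276, b = sin(fδ)/sin δ ≈ 0.750.
p = a·p₁ + b·p₂ ≈ (-0.428, -0.902, 0.056); φ = arcsin(p_z) ≈ 3.23°, λ = atan2(p_y, p_x) ≈ -115.40°.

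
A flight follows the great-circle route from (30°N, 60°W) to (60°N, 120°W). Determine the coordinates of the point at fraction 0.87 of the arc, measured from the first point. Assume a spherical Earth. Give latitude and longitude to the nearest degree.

Write both endpoints as unit vectors p₁, p₂ with components (cos φ cos λ, cos φ sin λ, sin φ).
The central angle between the endpoints is δ = arccos(p₁·p₂) ≈ 0.864 rad (49.5°).
Interpolate at f = 0.87 with slerp weights a = sin((1−f)δ)/sin δ ≈ 0.147, b = sin(fδ)/sin δ ≈ 0.898.
p = a·p₁ + b·p₂ ≈ (-0.161, -0.499, 0.851); φ = arcsin(p_z) ≈ 58.36°, λ = atan2(p_y, p_x) ≈ -107.84°.

≈ (58°N, 108°W)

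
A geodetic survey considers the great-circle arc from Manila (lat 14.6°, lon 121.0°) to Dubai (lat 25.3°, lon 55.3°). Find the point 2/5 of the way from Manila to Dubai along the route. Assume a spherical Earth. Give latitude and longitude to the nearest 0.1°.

≈ lat 22.1°, lon 96.0°

Write both endpoints as unit vectors p₁, p₂ with components (cos φ cos λ, cos φ sin λ, sin φ).
The central angle between the endpoints is δ = arccos(p₁·p₂) ≈ 1.084 rad (62.1°).
Interpolate at f = 2/5 with slerp weights a = sin((1−f)δ)/sin δ ≈ 0.685, b = sin(fδ)/sin δ ≈ 0.475.
p = a·p₁ + b·p₂ ≈ (-0.097, 0.922, 0.376); φ = arcsin(p_z) ≈ 22.08°, λ = atan2(p_y, p_x) ≈ 96.00°.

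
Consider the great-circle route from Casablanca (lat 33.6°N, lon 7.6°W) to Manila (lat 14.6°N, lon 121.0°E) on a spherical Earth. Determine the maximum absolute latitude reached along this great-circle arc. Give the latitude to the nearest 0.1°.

≈ 47.5°N

The great circle lies in the plane with unit normal n̂ = (p₁ × p₂)/|p₁ × p₂|.
Here n̂_z ≈ +0.676; the vertex latitude is φ_max = arccos|n̂_z| ≈ 47.5°.
Check via Clairaut: cos φ_max = |cos φ₁| · sin C = cos(33.6°)·sin(54.3°) ≈ 0.676, again giving ≈ 47.5°.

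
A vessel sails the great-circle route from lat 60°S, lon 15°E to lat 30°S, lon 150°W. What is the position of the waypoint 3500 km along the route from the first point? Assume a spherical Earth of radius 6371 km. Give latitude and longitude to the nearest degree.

From cos δ = sin φ₁ sin φ₂ + cos φ₁ cos φ₂ cos Δλ, the central angle is δ ≈ 1.556 rad (89.2°). The total great-circle distance is δ·R ≈ 1.556 × 6371 ≈ 9914 km, so the target fraction is f = 3500/9914 ≈ 0.353.
Interpolate at f ≈ 0.353 with slerp weights a = sin((1−f)δ)/sin δ ≈ 0.845, b = sin(fδ)/sin δ ≈ 0.522.
p = a·p₁ + b·p₂ ≈ (0.017, -0.117, -0.993); φ = arcsin(p_z) ≈ -83.23°, λ = atan2(p_y, p_x) ≈ -81.94°.

≈ lat 83°S, lon 82°W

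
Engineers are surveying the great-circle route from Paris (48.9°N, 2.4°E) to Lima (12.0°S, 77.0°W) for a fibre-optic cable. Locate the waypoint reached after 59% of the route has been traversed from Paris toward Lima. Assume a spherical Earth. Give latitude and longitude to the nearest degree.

≈ (17°N, 53°W)

Convert each endpoint to a unit vector on the sphere (x = cos φ cos λ, y = cos φ sin λ, z = sin φ).
The central angle between the endpoints is δ = arccos(p₁·p₂) ≈ 1.609 rad (92.2°).
Interpolate at f = 0.59 with slerp weights a = sin((1−f)δ)/sin δ ≈ 0.613, b = sin(fδ)/sin δ ≈ 0.814.
p = a·p₁ + b·p₂ ≈ (0.582, -0.759, 0.293); φ = arcsin(p_z) ≈ 17.04°, λ = atan2(p_y, p_x) ≈ -52.51°.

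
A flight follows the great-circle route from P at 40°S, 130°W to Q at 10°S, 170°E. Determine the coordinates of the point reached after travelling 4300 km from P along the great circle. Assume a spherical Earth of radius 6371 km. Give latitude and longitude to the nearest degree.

≈ 24°S, 172°W

Write both endpoints as unit vectors p₁, p₂ with components (cos φ cos λ, cos φ sin λ, sin φ).
The central angle between the endpoints is δ = arccos(p₁·p₂) ≈ 1.060 rad (60.7°). The total great-circle distance is δ·R ≈ 1.060 × 6371 ≈ 6754 km, so the target fraction is f = 4300/6754 ≈ 0.637.
Interpolate at f ≈ 0.637 with slerp weights a = sin((1−f)δ)/sin δ ≈ 0.431, b = sin(fδ)/sin δ ≈ 0.716.
p = a·p₁ + b·p₂ ≈ (-0.907, -0.130, -0.401); φ = arcsin(p_z) ≈ -23.65°, λ = atan2(p_y, p_x) ≈ -171.83°.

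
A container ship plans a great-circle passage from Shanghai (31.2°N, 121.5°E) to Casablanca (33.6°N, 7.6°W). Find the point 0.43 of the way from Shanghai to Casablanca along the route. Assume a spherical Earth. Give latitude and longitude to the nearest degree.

≈ 55°N, 71°E

Convert each endpoint to a unit vector on the sphere (x = cos φ cos λ, y = cos φ sin λ, z = sin φ).
The central angle between the endpoints is δ = arccos(p₁·p₂) ≈ 1.734 rad (99.4°).
Interpolate at f = 0.43 with slerp weights a = sin((1−f)δ)/sin δ ≈ 0.846, b = sin(fδ)/sin δ ≈ 0.688.
p = a·p₁ + b·p₂ ≈ (0.189, 0.542, 0.819); φ = arcsin(p_z) ≈ 54.99°, λ = atan2(p_y, p_x) ≈ 70.72°.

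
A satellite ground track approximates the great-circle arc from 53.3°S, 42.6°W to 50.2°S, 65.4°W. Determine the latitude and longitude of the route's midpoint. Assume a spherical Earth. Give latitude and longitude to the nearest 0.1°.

Write both endpoints as unit vectors p₁, p₂ with components (cos φ cos λ, cos φ sin λ, sin φ).
The central angle between the endpoints is δ = arccos(p₁·p₂) ≈ 0.251 rad (14.4°).
Interpolate at f = 1/2 with slerp weights a = sin((1−f)δ)/sin δ ≈ 0.504, b = sin(fδ)/sin δ ≈ 0.504.
p = a·p₁ + b·p₂ ≈ (0.356, -0.497, -0.791); φ = arcsin(p_z) ≈ -52.30°, λ = atan2(p_y, p_x) ≈ -54.40°.

≈ 52.3°S, 54.4°W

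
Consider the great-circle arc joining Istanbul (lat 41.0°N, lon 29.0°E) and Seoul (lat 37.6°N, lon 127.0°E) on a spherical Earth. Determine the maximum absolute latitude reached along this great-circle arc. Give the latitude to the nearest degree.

The great circle lies in the plane with unit normal n̂ = (p₁ × p₂)/|p₁ × p₂|.
Here n̂_z ≈ +0.624; the vertex latitude is φ_max = arccos|n̂_z| ≈ 51.4°.

≈ 51°N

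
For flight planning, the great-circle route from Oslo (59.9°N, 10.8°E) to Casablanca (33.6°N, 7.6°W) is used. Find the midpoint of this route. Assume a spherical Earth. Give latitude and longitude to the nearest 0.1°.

≈ 47.1°N, 0.7°W

From cos δ = sin φ₁ sin φ₂ + cos φ₁ cos φ₂ cos Δλ, the central angle is δ ≈ 0.505 rad (28.9°).
Interpolate at f = 1/2 with slerp weights a = sin((1−f)δ)/sin δ ≈ 0.516, b = sin(fδ)/sin δ ≈ 0.516.
p = a·p₁ + b·p₂ ≈ (0.681, -0.008, 0.733); φ = arcsin(p_z) ≈ 47.10°, λ = atan2(p_y, p_x) ≈ -0.70°.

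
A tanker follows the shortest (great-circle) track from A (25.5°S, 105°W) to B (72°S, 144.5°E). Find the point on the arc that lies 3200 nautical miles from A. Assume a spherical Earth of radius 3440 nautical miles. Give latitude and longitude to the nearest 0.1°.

≈ (71.2°S, 154.2°W)

The haversine formula gives a central angle δ ≈ 1.254 rad (71.8°) between the endpoints. The total great-circle distance is δ·R ≈ 1.254 × 3440 ≈ 4313 nmi, so the target fraction is f = 3200/4313 ≈ 0.742.
Interpolate at f ≈ 0.742 with slerp weights a = sin((1−f)δ)/sin δ ≈ 0.335, b = sin(fδ)/sin δ ≈ 0.844.
p = a·p₁ + b·p₂ ≈ (-0.290, -0.140, -0.947); φ = arcsin(p_z) ≈ -71.18°, λ = atan2(p_y, p_x) ≈ -154.22°.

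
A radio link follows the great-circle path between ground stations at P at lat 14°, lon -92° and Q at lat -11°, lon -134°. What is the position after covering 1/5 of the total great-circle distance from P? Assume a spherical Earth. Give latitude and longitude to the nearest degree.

From cos δ = sin φ₁ sin φ₂ + cos φ₁ cos φ₂ cos Δλ, the central angle is δ ≈ 0.848 rad (48.6°).
Interpolate at f = 1/5 with slerp weights a = sin((1−f)δ)/sin δ ≈ 0.837, b = sin(fδ)/sin δ ≈ 0.225.
p = a·p₁ + b·p₂ ≈ (-0.182, -0.970, 0.159); φ = arcsin(p_z) ≈ 9.18°, λ = atan2(p_y, p_x) ≈ -100.61°.

≈ lat 9°, lon -101°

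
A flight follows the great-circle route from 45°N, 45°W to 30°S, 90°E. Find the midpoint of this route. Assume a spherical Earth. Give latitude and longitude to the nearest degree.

From cos δ = sin φ₁ sin φ₂ + cos φ₁ cos φ₂ cos Δλ, the central angle is δ ≈ 2.476 rad (141.9°).
Interpolate at f = 1/2 with slerp weights a = sin((1−f)δ)/sin δ ≈ 1.531, b = sin(fδ)/sin δ ≈ 1.531.
p = a·p₁ + b·p₂ ≈ (0.765, 0.560, 0.317); φ = arcsin(p_z) ≈ 18.48°, λ = atan2(p_y, p_x) ≈ 36.21°.

≈ 18°N, 36°E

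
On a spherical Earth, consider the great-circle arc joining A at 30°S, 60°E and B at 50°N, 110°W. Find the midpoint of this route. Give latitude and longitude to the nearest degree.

Convert each endpoint to a unit vector on the sphere (x = cos φ cos λ, y = cos φ sin λ, z = sin φ).
The central angle between the endpoints is δ = arccos(p₁·p₂) ≈ 2.769 rad (158.6°).
Interpolate at f = 1/2 with slerp weights a = sin((1−f)δ)/sin δ ≈ 2.697, b = sin(fδ)/sin δ ≈ 2.697.
p = a·p₁ + b·p₂ ≈ (0.575, 0.394, 0.717); φ = arcsin(p_z) ≈ 45.84°, λ = atan2(p_y, p_x) ≈ 34.40°.

≈ 46°N, 34°E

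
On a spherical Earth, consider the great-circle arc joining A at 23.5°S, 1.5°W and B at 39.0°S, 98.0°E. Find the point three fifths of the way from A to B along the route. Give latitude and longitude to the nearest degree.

From cos δ = sin φ₁ sin φ₂ + cos φ₁ cos φ₂ cos Δλ, the central angle is δ ≈ 1.437 rad (82.3°).
Interpolate at f = 3/5 with slerp weights a = sin((1−f)δ)/sin δ ≈ 0.549, b = sin(fδ)/sin δ ≈ 0.766.
p = a·p₁ + b·p₂ ≈ (0.420, 0.576, -0.701); φ = arcsin(p_z) ≈ -44.50°, λ = atan2(p_y, p_x) ≈ 53.92°.

≈ 44°S, 54°E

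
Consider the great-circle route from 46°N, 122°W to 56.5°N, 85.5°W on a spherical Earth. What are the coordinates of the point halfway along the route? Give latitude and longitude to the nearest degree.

≈ 53°N, 106°W

Write both endpoints as unit vectors p₁, p₂ with components (cos φ cos λ, cos φ sin λ, sin φ).
The central angle between the endpoints is δ = arccos(p₁·p₂) ≈ 0.432 rad (24.8°).
Interpolate at f = 1/2 with slerp weights a = sin((1−f)δ)/sin δ ≈ 0.512, b = sin(fδ)/sin δ ≈ 0.512.
p = a·p₁ + b·p₂ ≈ (-0.166, -0.583, 0.795); φ = arcsin(p_z) ≈ 52.67°, λ = atan2(p_y, p_x) ≈ -105.91°.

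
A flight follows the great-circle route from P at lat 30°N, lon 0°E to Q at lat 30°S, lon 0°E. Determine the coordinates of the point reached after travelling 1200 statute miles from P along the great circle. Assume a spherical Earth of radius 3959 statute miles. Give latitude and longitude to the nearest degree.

≈ lat 13°N, lon 0°E

Write both endpoints as unit vectors p₁, p₂ with components (cos φ cos λ, cos φ sin λ, sin φ).
The central angle between the endpoints is δ = arccos(p₁·p₂) ≈ 1.047 rad (60.0°). The total great-circle distance is δ·R ≈ 1.047 × 3959 ≈ 4146 mi, so the target fraction is f = 1200/4146 ≈ 0.289.
Interpolate at f ≈ 0.289 with slerp weights a = sin((1−f)δ)/sin δ ≈ 0.782, b = sin(fδ)/sin δ ≈ 0.345.
p = a·p₁ + b·p₂ ≈ (0.976, 0.000, 0.219); φ = arcsin(p_z) ≈ 12.63°, λ = atan2(p_y, p_x) ≈ 0.00°.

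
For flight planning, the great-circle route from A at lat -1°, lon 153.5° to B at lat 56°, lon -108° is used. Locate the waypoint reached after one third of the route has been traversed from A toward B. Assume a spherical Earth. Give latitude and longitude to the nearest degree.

Convert each endpoint to a unit vector on the sphere (x = cos φ cos λ, y = cos φ sin λ, z = sin φ).
The central angle between the endpoints is δ = arccos(p₁·p₂) ≈ 1.668 rad (95.6°).
Interpolate at f = 1/3 with slerp weights a = sin((1−f)δ)/sin δ ≈ 0.901, b = sin(fδ)/sin δ ≈ 0.530.
p = a·p₁ + b·p₂ ≈ (-0.898, 0.120, 0.424); φ = arcsin(p_z) ≈ 25.08°, λ = atan2(p_y, p_x) ≈ 172.39°.

≈ lat 25°, lon 172°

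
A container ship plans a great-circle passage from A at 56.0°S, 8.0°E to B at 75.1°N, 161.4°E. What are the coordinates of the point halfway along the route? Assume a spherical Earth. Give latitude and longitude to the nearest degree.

≈ 21°N, 27°E

From cos δ = sin φ₁ sin φ₂ + cos φ₁ cos φ₂ cos Δλ, the central angle is δ ≈ 2.764 rad (158.4°).
Interpolate at f = 1/2 with slerp weights a = sin((1−f)δ)/sin δ ≈ 2.667, b = sin(fδ)/sin δ ≈ 2.667.
p = a·p₁ + b·p₂ ≈ (0.827, 0.426, 0.366); φ = arcsin(p_z) ≈ 21.49°, λ = atan2(p_y, p_x) ≈ 27.27°.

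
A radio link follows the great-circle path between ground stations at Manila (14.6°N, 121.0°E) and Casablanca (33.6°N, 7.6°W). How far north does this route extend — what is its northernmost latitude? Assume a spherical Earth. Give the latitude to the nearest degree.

≈ 47°N

The great circle lies in the plane with unit normal n̂ = (p₁ × p₂)/|p₁ × p₂|.
Here n̂_z ≈ -0.676; the vertex latitude is φ_max = arccos|n̂_z| ≈ 47.5°.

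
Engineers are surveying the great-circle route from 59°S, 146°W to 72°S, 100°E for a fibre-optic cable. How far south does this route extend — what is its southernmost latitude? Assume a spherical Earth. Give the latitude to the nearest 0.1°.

The great circle lies in the plane with unit normal n̂ = (p₁ × p₂)/|p₁ × p₂|.
Here n̂_z ≈ -0.220; the vertex latitude is φ_max = arccos|n̂_z| ≈ 77.3°.
Check via Clairaut: cos φ_max = |cos φ₁| · sin C = cos(59.0°)·sin(154.7°) ≈ 0.220, again giving ≈ 77.3°.

≈ 77.3°S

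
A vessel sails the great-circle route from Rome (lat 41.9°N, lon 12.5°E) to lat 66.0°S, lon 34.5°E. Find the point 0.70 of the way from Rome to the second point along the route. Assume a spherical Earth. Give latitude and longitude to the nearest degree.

≈ lat 34°S, lon 23°E

From cos δ = sin φ₁ sin φ₂ + cos φ₁ cos φ₂ cos Δλ, the central angle is δ ≈ 1.906 rad (109.2°).
Interpolate at f = 0.70 with slerp weights a = sin((1−f)δ)/sin δ ≈ 0.573, b = sin(fδ)/sin δ ≈ 1.030.
p = a·p₁ + b·p₂ ≈ (0.762, 0.330, -0.558); φ = arcsin(p_z) ≈ -33.91°, λ = atan2(p_y, p_x) ≈ 23.40°.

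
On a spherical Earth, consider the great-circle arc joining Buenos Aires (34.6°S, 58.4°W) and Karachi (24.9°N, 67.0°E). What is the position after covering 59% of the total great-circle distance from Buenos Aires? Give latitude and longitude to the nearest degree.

≈ 4°S, 20°E

Write both endpoints as unit vectors p₁, p₂ with components (cos φ cos λ, cos φ sin λ, sin φ).
The central angle between the endpoints is δ = arccos(p₁·p₂) ≈ 2.307 rad (132.2°).
Interpolate at f = 0.59 with slerp weights a = sin((1−f)δ)/sin δ ≈ 1.095, b = sin(fδ)/sin δ ≈ 1.320.
p = a·p₁ + b·p₂ ≈ (0.940, 0.335, -0.066); φ = arcsin(p_z) ≈ -3.77°, λ = atan2(p_y, p_x) ≈ 19.60°.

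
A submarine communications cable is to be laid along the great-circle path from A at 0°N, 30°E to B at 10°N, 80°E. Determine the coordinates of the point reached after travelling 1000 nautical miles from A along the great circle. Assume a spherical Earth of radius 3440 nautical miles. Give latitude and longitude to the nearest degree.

≈ 4°N, 46°E

From cos δ = sin φ₁ sin φ₂ + cos φ₁ cos φ₂ cos Δλ, the central angle is δ ≈ 0.885 rad (50.7°). The total great-circle distance is δ·R ≈ 0.885 × 3440 ≈ 3046 nmi, so the target fraction is f = 1000/3046 ≈ 0.328.
Interpolate at f ≈ 0.328 with slerp weights a = sin((1−f)δ)/sin δ ≈ 0.724, b = sin(fδ)/sin δ ≈ 0.370.
p = a·p₁ + b·p₂ ≈ (0.690, 0.721, 0.064); φ = arcsin(p_z) ≈ 3.69°, λ = atan2(p_y, p_x) ≈ 46.25°.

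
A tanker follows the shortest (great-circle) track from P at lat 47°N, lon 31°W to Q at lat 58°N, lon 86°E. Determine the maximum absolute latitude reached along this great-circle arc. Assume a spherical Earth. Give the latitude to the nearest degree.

≈ 69°N

The great circle lies in the plane with unit normal n̂ = (p₁ × p₂)/|p₁ × p₂|.
Here n̂_z ≈ +0.362; the vertex latitude is φ_max = arccos|n̂_z| ≈ 68.8°.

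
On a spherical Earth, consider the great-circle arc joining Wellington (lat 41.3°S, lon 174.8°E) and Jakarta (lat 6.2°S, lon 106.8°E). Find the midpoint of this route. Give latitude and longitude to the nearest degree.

Convert each endpoint to a unit vector on the sphere (x = cos φ cos λ, y = cos φ sin λ, z = sin φ).
The central angle between the endpoints is δ = arccos(p₁·p₂) ≈ 1.212 rad (69.4°).
Interpolate at f = 1/2 with slerp weights a = sin((1−f)δ)/sin δ ≈ 0.608, b = sin(fδ)/sin δ ≈ 0.608.
p = a·p₁ + b·p₂ ≈ (-0.630, 0.620, -0.467); φ = arcsin(p_z) ≈ -27.85°, λ = atan2(p_y, p_x) ≈ 135.44°.

≈ lat 28°S, lon 135°E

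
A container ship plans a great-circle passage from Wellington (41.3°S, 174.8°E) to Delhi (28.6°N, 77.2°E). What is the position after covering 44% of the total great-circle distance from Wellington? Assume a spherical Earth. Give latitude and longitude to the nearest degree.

Convert each endpoint to a unit vector on the sphere (x = cos φ cos λ, y = cos φ sin λ, z = sin φ).
The central angle between the endpoints is δ = arccos(p₁·p₂) ≈ 1.986 rad (113.8°).
Interpolate at f = 0.44 with slerp weights a = sin((1−f)δ)/sin δ ≈ 0.980, b = sin(fδ)/sin δ ≈ 0.838.
p = a·p₁ + b·p₂ ≈ (-0.570, 0.784, -0.246); φ = arcsin(p_z) ≈ -14.22°, λ = atan2(p_y, p_x) ≈ 126.02°.

≈ (14°S, 126°E)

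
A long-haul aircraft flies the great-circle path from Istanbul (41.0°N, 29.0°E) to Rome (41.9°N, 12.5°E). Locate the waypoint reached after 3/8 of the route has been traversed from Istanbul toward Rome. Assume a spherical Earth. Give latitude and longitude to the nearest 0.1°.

≈ 41.6°N, 22.9°E

The haversine formula gives a central angle δ ≈ 0.216 rad (12.4°) between the endpoints.
Interpolate at f = 3/8 with slerp weights a = sin((1−f)δ)/sin δ ≈ 0.628, b = sin(fδ)/sin δ ≈ 0.378.
p = a·p₁ + b·p₂ ≈ (0.689, 0.291, 0.664); φ = arcsin(p_z) ≈ 41.61°, λ = atan2(p_y, p_x) ≈ 22.87°.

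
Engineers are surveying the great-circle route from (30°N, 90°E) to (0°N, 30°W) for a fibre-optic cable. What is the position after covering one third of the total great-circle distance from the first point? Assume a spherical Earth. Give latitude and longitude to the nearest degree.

Convert each endpoint to a unit vector on the sphere (x = cos φ cos λ, y = cos φ sin λ, z = sin φ).
The central angle between the endpoints is δ = arccos(p₁·p₂) ≈ 2.019 rad (115.7°).
Interpolate at f = 1/3 with slerp weights a = sin((1−f)δ)/sin δ ≈ 1.081, b = sin(fδ)/sin δ ≈ 0.691.
p = a·p₁ + b·p₂ ≈ (0.599, 0.591, 0.541); φ = arcsin(p_z) ≈ 32.73°, λ = atan2(p_y, p_x) ≈ 44.62°.

≈ (33°N, 45°E)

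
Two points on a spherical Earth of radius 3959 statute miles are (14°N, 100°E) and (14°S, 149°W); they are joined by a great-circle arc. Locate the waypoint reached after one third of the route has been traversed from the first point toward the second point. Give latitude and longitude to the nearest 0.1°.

≈ (5.4°N, 137.4°E)

The haversine formula gives a central angle δ ≈ 1.978 rad (113.3°) between the endpoints.
Interpolate at f = 1/3 with slerp weights a = sin((1−f)δ)/sin δ ≈ 1.055, b = sin(fδ)/sin δ ≈ 0.667.
p = a·p₁ + b·p₂ ≈ (-0.732, 0.674, 0.094); φ = arcsin(p_z) ≈ 5.38°, λ = atan2(p_y, p_x) ≈ 137.37°.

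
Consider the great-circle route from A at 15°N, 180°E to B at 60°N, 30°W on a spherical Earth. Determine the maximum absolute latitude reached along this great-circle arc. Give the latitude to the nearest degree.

≈ 76°N

The great circle lies in the plane with unit normal n̂ = (p₁ × p₂)/|p₁ × p₂|.
Here n̂_z ≈ +0.246; the vertex latitude is φ_max = arccos|n̂_z| ≈ 75.7°.
Check via Clairaut: cos φ_max = |cos φ₁| · sin C = cos(15.0°)·sin(14.8°) ≈ 0.246, again giving ≈ 75.7°.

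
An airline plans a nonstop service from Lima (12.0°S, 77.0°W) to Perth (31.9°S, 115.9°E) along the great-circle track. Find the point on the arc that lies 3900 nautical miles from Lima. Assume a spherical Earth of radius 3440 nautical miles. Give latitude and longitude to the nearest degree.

Write both endpoints as unit vectors p₁, p₂ with components (cos φ cos λ, cos φ sin λ, sin φ).
The central angle between the endpoints is δ = arccos(p₁·p₂) ≈ 2.346 rad (134.4°). The total great-circle distance is δ·R ≈ 2.346 × 3440 ≈ 8069 nmi, so the target fraction is f = 3900/8069 ≈ 0.483.
Interpolate at f ≈ 0.483 with slerp weights a = sin((1−f)δ)/sin δ ≈ 1.310, b = sin(fδ)/sin δ ≈ 1.268.
p = a·p₁ + b·p₂ ≈ (-0.182, -0.281, -0.942); φ = arcsin(p_z) ≈ -70.47°, λ = atan2(p_y, p_x) ≈ -122.96°.

≈ 70°S, 123°W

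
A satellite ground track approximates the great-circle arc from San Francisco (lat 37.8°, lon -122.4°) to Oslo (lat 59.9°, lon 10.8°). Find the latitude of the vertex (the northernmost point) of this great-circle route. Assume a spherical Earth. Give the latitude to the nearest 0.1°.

The great circle lies in the plane with unit normal n̂ = (p₁ × p₂)/|p₁ × p₂|.
Here n̂_z ≈ +0.299; the vertex latitude is φ_max = arccos|n̂_z| ≈ 72.6°.

≈ 72.6°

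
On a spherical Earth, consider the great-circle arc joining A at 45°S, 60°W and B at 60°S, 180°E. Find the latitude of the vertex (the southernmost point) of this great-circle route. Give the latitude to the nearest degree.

The great circle lies in the plane with unit normal n̂ = (p₁ × p₂)/|p₁ × p₂|.
Here n̂_z ≈ -0.340; the vertex latitude is φ_max = arccos|n̂_z| ≈ 70.1°.

≈ 70°S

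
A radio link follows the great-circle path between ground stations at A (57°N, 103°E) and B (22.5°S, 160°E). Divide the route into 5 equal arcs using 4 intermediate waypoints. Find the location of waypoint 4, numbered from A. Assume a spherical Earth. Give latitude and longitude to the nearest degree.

From cos δ = sin φ₁ sin φ₂ + cos φ₁ cos φ₂ cos Δλ, the central angle is δ ≈ 1.618 rad (92.7°).
Interpolate at f = 4/5 with slerp weights a = sin((1−f)δ)/sin δ ≈ 0.318, b = sin(fδ)/sin δ ≈ 0.963.
p = a·p₁ + b·p₂ ≈ (-0.875, 0.473, -0.102); φ = arcsin(p_z) ≈ -5.83°, λ = atan2(p_y, p_x) ≈ 151.60°.

≈ (6°S, 152°E)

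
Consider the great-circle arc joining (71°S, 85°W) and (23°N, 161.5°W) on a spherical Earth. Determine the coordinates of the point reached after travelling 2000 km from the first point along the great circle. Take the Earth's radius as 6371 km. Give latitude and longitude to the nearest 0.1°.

Write both endpoints as unit vectors p₁, p₂ with components (cos φ cos λ, cos φ sin λ, sin φ).
The central angle between the endpoints is δ = arccos(p₁·p₂) ≈ 1.875 rad (107.4°). The total great-circle distance is δ·R ≈ 1.875 × 6371 ≈ 11945 km, so the target fraction is f = 2000/11945 ≈ 0.167.
Interpolate at f ≈ 0.167 with slerp weights a = sin((1−f)δ)/sin δ ≈ 1.048, b = sin(fδ)/sin δ ≈ 0.324.
p = a·p₁ + b·p₂ ≈ (-0.253, -0.434, -0.864); φ = arcsin(p_z) ≈ -59.83°, λ = atan2(p_y, p_x) ≈ -120.19°.

≈ (59.8°S, 120.2°W)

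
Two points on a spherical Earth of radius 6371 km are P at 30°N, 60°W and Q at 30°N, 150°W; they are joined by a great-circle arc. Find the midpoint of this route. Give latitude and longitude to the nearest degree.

≈ 39°N, 105°W

From cos δ = sin φ₁ sin φ₂ + cos φ₁ cos φ₂ cos Δλ, the central angle is δ ≈ 1.318 rad (75.5°).
Interpolate at f = 1/2 with slerp weights a = sin((1−f)δ)/sin δ ≈ 0.632, b = sin(fδ)/sin δ ≈ 0.632.
p = a·p₁ + b·p₂ ≈ (-0.200, -0.748, 0.632); φ = arcsin(p_z) ≈ 39.23°, λ = atan2(p_y, p_x) ≈ -105.00°.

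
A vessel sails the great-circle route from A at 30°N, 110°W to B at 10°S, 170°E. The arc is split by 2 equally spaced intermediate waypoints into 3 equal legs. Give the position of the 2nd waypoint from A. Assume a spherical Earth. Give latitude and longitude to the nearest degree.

≈ 5°N, 166°W

The haversine formula gives a central angle δ ≈ 1.509 rad (86.5°) between the endpoints.
Interpolate at f = 2/3 with slerp weights a = sin((1−f)δ)/sin δ ≈ 0.483, b = sin(fδ)/sin δ ≈ 0.846.
p = a·p₁ + b·p₂ ≈ (-0.964, -0.248, 0.095); φ = arcsin(p_z) ≈ 5.43°, λ = atan2(p_y, p_x) ≈ -165.55°.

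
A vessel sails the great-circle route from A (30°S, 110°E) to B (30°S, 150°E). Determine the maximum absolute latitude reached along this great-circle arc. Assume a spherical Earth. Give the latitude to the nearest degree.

≈ 32°S

The great circle lies in the plane with unit normal n̂ = (p₁ × p₂)/|p₁ × p₂|.
Here n̂_z ≈ +0.852; the vertex latitude is φ_max = arccos|n̂_z| ≈ 31.6°.
Check via Clairaut: cos φ_max = |cos φ₁| · sin C = cos(30.0°)·sin(100.3°) ≈ 0.852, again giving ≈ 31.6°.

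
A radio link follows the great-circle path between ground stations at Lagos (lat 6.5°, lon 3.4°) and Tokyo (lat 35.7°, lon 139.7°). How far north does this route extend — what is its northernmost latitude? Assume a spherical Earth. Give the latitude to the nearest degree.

≈ 49°

The great circle lies in the plane with unit normal n̂ = (p₁ × p₂)/|p₁ × p₂|.
Here n̂_z ≈ +0.651; the vertex latitude is φ_max = arccos|n̂_z| ≈ 49.4°.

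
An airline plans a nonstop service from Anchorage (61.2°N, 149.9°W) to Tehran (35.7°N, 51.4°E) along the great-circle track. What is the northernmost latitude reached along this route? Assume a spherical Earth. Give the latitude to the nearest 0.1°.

The great circle lies in the plane with unit normal n̂ = (p₁ × p₂)/|p₁ × p₂|.
Here n̂_z ≈ -0.144; the vertex latitude is φ_max = arccos|n̂_z| ≈ 81.7°.
Check via Clairaut: cos φ_max = |cos φ₁| · sin C = cos(61.2°)·sin(17.4°) ≈ 0.144, again giving ≈ 81.7°.

≈ 81.7°N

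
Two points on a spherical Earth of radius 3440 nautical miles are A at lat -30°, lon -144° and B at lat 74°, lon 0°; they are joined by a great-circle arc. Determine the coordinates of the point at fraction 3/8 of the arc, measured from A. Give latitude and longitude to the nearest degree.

≈ lat 19°, lon -134°

Convert each endpoint to a unit vector on the sphere (x = cos φ cos λ, y = cos φ sin λ, z = sin φ).
The central angle between the endpoints is δ = arccos(p₁·p₂) ≈ 2.310 rad (132.4°).
Interpolate at f = 3/8 with slerp weights a = sin((1−f)δ)/sin δ ≈ 1.342, b = sin(fδ)/sin δ ≈ 1.031.
p = a·p₁ + b·p₂ ≈ (-0.656, -0.683, 0.320); φ = arcsin(p_z) ≈ 18.66°, λ = atan2(p_y, p_x) ≈ -133.84°.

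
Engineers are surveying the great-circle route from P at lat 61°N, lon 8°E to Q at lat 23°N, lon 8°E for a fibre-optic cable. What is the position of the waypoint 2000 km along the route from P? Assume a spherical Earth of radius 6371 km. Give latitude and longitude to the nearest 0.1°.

≈ lat 43.0°N, lon 8.0°E

Convert each endpoint to a unit vector on the sphere (x = cos φ cos λ, y = cos φ sin λ, z = sin φ).
The central angle between the endpoints is δ = arccos(p₁·p₂) ≈ 0.663 rad (38.0°). The total great-circle distance is δ·R ≈ 0.663 × 6371 ≈ 4225 km, so the target fraction is f = 2000/4225 ≈ 0.473.
Interpolate at f ≈ 0.473 with slerp weights a = sin((1−f)δ)/sin δ ≈ 0.556, b = sin(fδ)/sin δ ≈ 0.502.
p = a·p₁ + b·p₂ ≈ (0.724, 0.102, 0.682); φ = arcsin(p_z) ≈ 43.01°, λ = atan2(p_y, p_x) ≈ 8.00°.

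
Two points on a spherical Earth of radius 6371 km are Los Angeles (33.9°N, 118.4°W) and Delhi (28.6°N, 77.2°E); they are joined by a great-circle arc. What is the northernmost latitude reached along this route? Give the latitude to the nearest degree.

The great circle lies in the plane with unit normal n̂ = (p₁ × p₂)/|p₁ × p₂|.
Here n̂_z ≈ -0.218; the vertex latitude is φ_max = arccos|n̂_z| ≈ 77.4°.
Check via Clairaut: cos φ_max = |cos φ₁| · sin C = cos(33.9°)·sin(15.2°) ≈ 0.218, again giving ≈ 77.4°.

≈ 77°N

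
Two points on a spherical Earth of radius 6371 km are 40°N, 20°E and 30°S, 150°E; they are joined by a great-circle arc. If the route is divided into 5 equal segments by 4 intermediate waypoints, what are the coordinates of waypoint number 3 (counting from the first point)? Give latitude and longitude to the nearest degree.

Write both endpoints as unit vectors p₁, p₂ with components (cos φ cos λ, cos φ sin λ, sin φ).
The central angle between the endpoints is δ = arccos(p₁·p₂) ≈ 2.416 rad (138.4°).
Interpolate at f = 3/5 with slerp weights a = sin((1−f)δ)/sin δ ≈ 1.239, b = sin(fδ)/sin δ ≈ 1.495.
p = a·p₁ + b·p₂ ≈ (-0.229, 0.972, 0.049); φ = arcsin(p_z) ≈ 2.81°, λ = atan2(p_y, p_x) ≈ 103.27°.

≈ 3°N, 103°E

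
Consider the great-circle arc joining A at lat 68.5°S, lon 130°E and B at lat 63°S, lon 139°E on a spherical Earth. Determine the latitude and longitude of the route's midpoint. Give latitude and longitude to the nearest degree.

≈ lat 66°S, lon 135°E

The haversine formula gives a central angle δ ≈ 0.115 rad (6.6°) between the endpoints.
Interpolate at f = 1/2 with slerp weights a = sin((1−f)δ)/sin δ ≈ 0.501, b = sin(fδ)/sin δ ≈ 0.501.
p = a·p₁ + b·p₂ ≈ (-0.290, 0.290, -0.912); φ = arcsin(p_z) ≈ -65.82°, λ = atan2(p_y, p_x) ≈ 134.98°.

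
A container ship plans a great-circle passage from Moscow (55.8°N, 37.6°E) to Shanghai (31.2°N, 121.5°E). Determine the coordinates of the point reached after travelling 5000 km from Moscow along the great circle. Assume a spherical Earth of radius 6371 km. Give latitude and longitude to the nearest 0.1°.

≈ 43.1°N, 107.3°E

From cos δ = sin φ₁ sin φ₂ + cos φ₁ cos φ₂ cos Δλ, the central angle is δ ≈ 1.071 rad (61.3°). The total great-circle distance is δ·R ≈ 1.071 × 6371 ≈ 6821 km, so the target fraction is f = 5000/6821 ≈ 0.733.
Interpolate at f ≈ 0.733 with slerp weights a = sin((1−f)δ)/sin δ ≈ 0.321, b = sin(fδ)/sin δ ≈ 0.805.
p = a·p₁ + b·p₂ ≈ (-0.217, 0.698, 0.683); φ = arcsin(p_z) ≈ 43.07°, λ = atan2(p_y, p_x) ≈ 107.27°.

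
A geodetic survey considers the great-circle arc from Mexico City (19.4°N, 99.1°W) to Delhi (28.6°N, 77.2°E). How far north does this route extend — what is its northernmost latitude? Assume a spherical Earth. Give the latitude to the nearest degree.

The great circle lies in the plane with unit normal n̂ = (p₁ × p₂)/|p₁ × p₂|.
Here n̂_z ≈ +0.072; the vertex latitude is φ_max = arccos|n̂_z| ≈ 85.9°.

≈ 86°N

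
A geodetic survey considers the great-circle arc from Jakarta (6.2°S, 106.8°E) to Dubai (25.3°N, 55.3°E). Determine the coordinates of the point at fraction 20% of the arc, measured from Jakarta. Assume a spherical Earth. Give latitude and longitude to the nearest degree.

≈ 1°N, 97°E

The haversine formula gives a central angle δ ≈ 1.032 rad (59.1°) between the endpoints.
Interpolate at f = 0.20 with slerp weights a = sin((1−f)δ)/sin δ ≈ 0.856, b = sin(fδ)/sin δ ≈ 0.239.
p = a·p₁ + b·p₂ ≈ (-0.123, 0.992, 0.010); φ = arcsin(p_z) ≈ 0.55°, λ = atan2(p_y, p_x) ≈ 97.07°.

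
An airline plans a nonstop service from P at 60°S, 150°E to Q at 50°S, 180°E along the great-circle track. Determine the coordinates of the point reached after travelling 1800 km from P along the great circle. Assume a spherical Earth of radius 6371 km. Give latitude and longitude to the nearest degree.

From cos δ = sin φ₁ sin φ₂ + cos φ₁ cos φ₂ cos Δλ, the central angle is δ ≈ 0.343 rad (19.7°). The total great-circle distance is δ·R ≈ 0.343 × 6371 ≈ 2185 km, so the target fraction is f = 1800/2185 ≈ 0.824.
Interpolate at f ≈ 0.824 with slerp weights a = sin((1−f)δ)/sin δ ≈ 0.180, b = sin(fδ)/sin δ ≈ 0.829.
p = a·p₁ + b·p₂ ≈ (-0.611, 0.045, -0.791); φ = arcsin(p_z) ≈ -52.24°, λ = atan2(p_y, p_x) ≈ 175.79°.

≈ 52°S, 176°E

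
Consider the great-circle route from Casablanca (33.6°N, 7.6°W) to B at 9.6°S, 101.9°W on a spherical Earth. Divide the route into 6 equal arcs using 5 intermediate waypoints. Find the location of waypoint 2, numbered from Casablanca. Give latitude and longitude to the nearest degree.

≈ 25°N, 44°W

Write both endpoints as unit vectors p₁, p₂ with components (cos φ cos λ, cos φ sin λ, sin φ).
The central angle between the endpoints is δ = arccos(p₁·p₂) ≈ 1.725 rad (98.9°).
Interpolate at f = 2/6 with slerp weights a = sin((1−f)δ)/sin δ ≈ 0.924, b = sin(fδ)/sin δ ≈ 0.550.
p = a·p₁ + b·p₂ ≈ (0.651, -0.633, 0.419); φ = arcsin(p_z) ≈ 24.80°, λ = atan2(p_y, p_x) ≈ -44.20°.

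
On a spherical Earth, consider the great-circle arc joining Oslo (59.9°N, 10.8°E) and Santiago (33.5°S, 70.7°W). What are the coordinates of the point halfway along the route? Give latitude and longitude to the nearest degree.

Write both endpoints as unit vectors p₁, p₂ with components (cos φ cos λ, cos φ sin λ, sin φ).
The central angle between the endpoints is δ = arccos(p₁·p₂) ≈ 2.000 rad (114.6°).
Interpolate at f = 1/2 with slerp weights a = sin((1−f)δ)/sin δ ≈ 0.925, b = sin(fδ)/sin δ ≈ 0.925.
p = a·p₁ + b·p₂ ≈ (0.711, -0.641, 0.290); φ = arcsin(p_z) ≈ 16.84°, λ = atan2(p_y, p_x) ≈ -42.05°.

≈ 17°N, 42°W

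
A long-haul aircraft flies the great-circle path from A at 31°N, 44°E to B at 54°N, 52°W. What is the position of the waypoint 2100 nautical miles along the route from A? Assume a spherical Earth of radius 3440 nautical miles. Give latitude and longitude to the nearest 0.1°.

≈ 53.6°N, 6.7°E

Write both endpoints as unit vectors p₁, p₂ with components (cos φ cos λ, cos φ sin λ, sin φ).
The central angle between the endpoints is δ = arccos(p₁·p₂) ≈ 1.198 rad (68.7°). The total great-circle distance is δ·R ≈ 1.198 × 3440 ≈ 4122 nmi, so the target fraction is f = 2100/4122 ≈ 0.509.
Interpolate at f ≈ 0.509 with slerp weights a = sin((1−f)δ)/sin δ ≈ 0.595, b = sin(fδ)/sin δ ≈ 0.615.
p = a·p₁ + b·p₂ ≈ (0.590, 0.069, 0.805); φ = arcsin(p_z) ≈ 53.57°, λ = atan2(p_y, p_x) ≈ 6.71°.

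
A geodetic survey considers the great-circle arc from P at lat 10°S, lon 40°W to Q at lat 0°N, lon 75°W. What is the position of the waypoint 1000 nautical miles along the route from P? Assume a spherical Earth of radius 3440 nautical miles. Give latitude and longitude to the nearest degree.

≈ lat 6°S, lon 56°W

Convert each endpoint to a unit vector on the sphere (x = cos φ cos λ, y = cos φ sin λ, z = sin φ).
The central angle between the endpoints is δ = arccos(p₁·p₂) ≈ 0.632 rad (36.2°). The total great-circle distance is δ·R ≈ 0.632 × 3440 ≈ 2175 nmi, so the target fraction is f = 1000/2175 ≈ 0.460.
Interpolate at f ≈ 0.460 with slerp weights a = sin((1−f)δ)/sin δ ≈ 0.567, b = sin(fδ)/sin δ ≈ 0.485.
p = a·p₁ + b·p₂ ≈ (0.553, -0.827, -0.098); φ = arcsin(p_z) ≈ -5.65°, λ = atan2(p_y, p_x) ≈ -56.23°.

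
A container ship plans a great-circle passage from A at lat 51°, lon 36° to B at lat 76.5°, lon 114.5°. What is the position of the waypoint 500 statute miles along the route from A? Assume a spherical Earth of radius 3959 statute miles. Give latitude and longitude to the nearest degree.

≈ lat 58°, lon 41°

Write both endpoints as unit vectors p₁, p₂ with components (cos φ cos λ, cos φ sin λ, sin φ).
The central angle between the endpoints is δ = arccos(p₁·p₂) ≈ 0.668 rad (38.3°). The total great-circle distance is δ·R ≈ 0.668 × 3959 ≈ 2645 mi, so the target fraction is f = 500/2645 ≈ 0.189.
Interpolate at f ≈ 0.189 with slerp weights a = sin((1−f)δ)/sin δ ≈ 0.832, b = sin(fδ)/sin δ ≈ 0.203.
p = a·p₁ + b·p₂ ≈ (0.404, 0.351, 0.845); φ = arcsin(p_z) ≈ 57.63°, λ = atan2(p_y, p_x) ≈ 40.98°.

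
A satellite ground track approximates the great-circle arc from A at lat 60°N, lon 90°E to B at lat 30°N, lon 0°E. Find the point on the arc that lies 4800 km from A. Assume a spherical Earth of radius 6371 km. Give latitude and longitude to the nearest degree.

Convert each endpoint to a unit vector on the sphere (x = cos φ cos λ, y = cos φ sin λ, z = sin φ).
The central angle between the endpoints is δ = arccos(p₁·p₂) ≈ 1.123 rad (64.3°). The total great-circle distance is δ·R ≈ 1.123 × 6371 ≈ 7154 km, so the target fraction is f = 4800/7154 ≈ 0.671.
Interpolate at f ≈ 0.671 with slerp weights a = sin((1−f)δ)/sin δ ≈ 0.401, b = sin(fδ)/sin δ ≈ 0.759.
p = a·p₁ + b·p₂ ≈ (0.657, 0.200, 0.727); φ = arcsin(p_z) ≈ 46.59°, λ = atan2(p_y, p_x) ≈ 16.95°.

≈ lat 47°N, lon 17°E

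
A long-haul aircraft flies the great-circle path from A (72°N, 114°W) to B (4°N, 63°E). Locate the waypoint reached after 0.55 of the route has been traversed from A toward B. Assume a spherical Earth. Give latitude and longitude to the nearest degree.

≈ (51°N, 62°E)

The haversine formula gives a central angle δ ≈ 1.815 rad (104.0°) between the endpoints.
Interpolate at f = 0.55 with slerp weights a = sin((1−f)δ)/sin δ ≈ 0.751, b = sin(fδ)/sin δ ≈ 0.866.
p = a·p₁ + b·p₂ ≈ (0.298, 0.558, 0.775); φ = arcsin(p_z) ≈ 50.78°, λ = atan2(p_y, p_x) ≈ 61.90°.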